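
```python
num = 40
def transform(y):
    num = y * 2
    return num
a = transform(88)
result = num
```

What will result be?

Step 1: Global num = 40.
Step 2: transform(88) creates local num = 88 * 2 = 176.
Step 3: Global num unchanged because no global keyword. result = 40

The answer is 40.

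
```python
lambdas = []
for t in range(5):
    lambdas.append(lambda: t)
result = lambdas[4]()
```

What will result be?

Step 1: The loop creates 5 lambdas, all referencing the same variable t.
Step 2: After the loop, t = 4 (final value).
Step 3: lambdas[4]() looks up t at call time and finds 4. This is the late binding gotcha. result = 4

The answer is 4.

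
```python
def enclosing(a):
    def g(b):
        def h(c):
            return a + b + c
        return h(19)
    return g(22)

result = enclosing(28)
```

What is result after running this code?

Step 1: a = 28, b = 22, c = 19 across three nested scopes.
Step 2: h() accesses all three via LEGB rule.
Step 3: result = 28 + 22 + 19 = 69

The answer is 69.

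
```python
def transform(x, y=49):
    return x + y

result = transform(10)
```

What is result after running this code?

Step 1: transform(10) uses default y = 49.
Step 2: Returns 10 + 49 = 59.
Step 3: result = 59

The answer is 59.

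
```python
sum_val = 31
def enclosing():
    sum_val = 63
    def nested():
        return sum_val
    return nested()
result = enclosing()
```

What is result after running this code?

Step 1: sum_val = 31 globally, but enclosing() defines sum_val = 63 locally.
Step 2: nested() looks up sum_val. Not in local scope, so checks enclosing scope (enclosing) and finds sum_val = 63.
Step 3: result = 63

The answer is 63.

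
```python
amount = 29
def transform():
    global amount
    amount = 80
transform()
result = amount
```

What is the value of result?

Step 1: amount = 29 globally.
Step 2: transform() declares global amount and sets it to 80.
Step 3: After transform(), global amount = 80. result = 80

The answer is 80.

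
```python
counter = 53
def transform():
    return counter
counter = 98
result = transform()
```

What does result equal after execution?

Step 1: counter is first set to 53, then reassigned to 98.
Step 2: transform() is called after the reassignment, so it looks up the current global counter = 98.
Step 3: result = 98

The answer is 98.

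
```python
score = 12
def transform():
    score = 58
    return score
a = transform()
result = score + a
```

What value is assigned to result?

Step 1: Global score = 12. transform() returns local score = 58.
Step 2: a = 58. Global score still = 12.
Step 3: result = 12 + 58 = 70

The answer is 70.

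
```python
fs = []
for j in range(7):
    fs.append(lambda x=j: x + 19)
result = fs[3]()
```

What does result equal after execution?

Step 1: Default argument x=j captures j's value at definition time.
Step 2: fs[3] was defined when j = 3, so x defaults to 3.
Step 3: result = 3 + 19 = 22 (default arg fixes the late binding issue)

The answer is 22.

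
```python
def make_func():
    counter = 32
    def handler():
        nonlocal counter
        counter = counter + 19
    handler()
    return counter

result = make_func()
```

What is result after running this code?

Step 1: make_func() sets counter = 32.
Step 2: handler() uses nonlocal to modify counter in make_func's scope: counter = 32 + 19 = 51.
Step 3: make_func() returns the modified counter = 51

The answer is 51.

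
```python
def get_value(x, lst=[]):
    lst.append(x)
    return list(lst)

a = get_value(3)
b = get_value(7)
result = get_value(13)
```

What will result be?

Step 1: Default list is shared. list() creates copies for return values.
Step 2: Internal list grows: [3] -> [3, 7] -> [3, 7, 13].
Step 3: result = [3, 7, 13]

The answer is [3, 7, 13].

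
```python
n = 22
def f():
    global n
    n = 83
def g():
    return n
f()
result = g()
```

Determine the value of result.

Step 1: n = 22.
Step 2: f() sets global n = 83.
Step 3: g() reads global n = 83. result = 83

The answer is 83.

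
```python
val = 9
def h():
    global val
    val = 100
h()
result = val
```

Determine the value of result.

Step 1: val = 9 globally.
Step 2: h() declares global val and sets it to 100.
Step 3: After h(), global val = 100. result = 100

The answer is 100.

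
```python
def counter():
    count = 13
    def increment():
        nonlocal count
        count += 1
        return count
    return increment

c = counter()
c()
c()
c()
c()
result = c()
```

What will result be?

Step 1: counter() creates closure with count = 13.
Step 2: Each c() call increments count via nonlocal. After 5 calls: 13 + 5 = 18.
Step 3: result = 18

The answer is 18.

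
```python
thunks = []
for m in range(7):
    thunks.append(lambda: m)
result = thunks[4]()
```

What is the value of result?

Step 1: The loop creates 7 lambdas, all referencing the same variable m.
Step 2: After the loop, m = 6 (final value).
Step 3: thunks[4]() looks up m at call time and finds 6. This is the late binding gotcha. result = 6

The answer is 6.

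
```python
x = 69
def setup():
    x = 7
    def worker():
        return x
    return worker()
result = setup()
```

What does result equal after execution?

Step 1: x = 69 globally, but setup() defines x = 7 locally.
Step 2: worker() looks up x. Not in local scope, so checks enclosing scope (setup) and finds x = 7.
Step 3: result = 7

The answer is 7.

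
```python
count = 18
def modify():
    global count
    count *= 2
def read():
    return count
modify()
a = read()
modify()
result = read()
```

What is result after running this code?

Step 1: count = 18.
Step 2: First modify(): count = 18 * 2 = 36.
Step 3: Second modify(): count = 36 * 2 = 72.
Step 4: read() returns 72

The answer is 72.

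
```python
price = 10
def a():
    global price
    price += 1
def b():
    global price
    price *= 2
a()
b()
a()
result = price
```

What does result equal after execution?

Step 1: price = 10.
Step 2: a(): price = 10 + 1 = 11.
Step 3: b(): price = 11 * 2 = 22.
Step 4: a(): price = 22 + 1 = 23

The answer is 23.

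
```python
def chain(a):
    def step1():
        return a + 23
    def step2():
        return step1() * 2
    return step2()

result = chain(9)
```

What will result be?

Step 1: chain(9) captures a = 9.
Step 2: step2() calls step1() which returns 9 + 23 = 32.
Step 3: step2() returns 32 * 2 = 64

The answer is 64.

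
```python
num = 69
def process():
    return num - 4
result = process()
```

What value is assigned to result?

Step 1: num = 69 is defined globally.
Step 2: process() looks up num from global scope = 69, then computes 69 - 4 = 65.
Step 3: result = 65

The answer is 65.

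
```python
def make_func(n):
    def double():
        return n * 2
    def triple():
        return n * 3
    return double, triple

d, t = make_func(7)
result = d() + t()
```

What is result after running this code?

Step 1: Both closures capture the same n = 7.
Step 2: d() = 7 * 2 = 14, t() = 7 * 3 = 21.
Step 3: result = 14 + 21 = 35

The answer is 35.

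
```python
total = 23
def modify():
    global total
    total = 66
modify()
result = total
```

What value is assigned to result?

Step 1: total = 23 globally.
Step 2: modify() declares global total and sets it to 66.
Step 3: After modify(), global total = 66. result = 66

The answer is 66.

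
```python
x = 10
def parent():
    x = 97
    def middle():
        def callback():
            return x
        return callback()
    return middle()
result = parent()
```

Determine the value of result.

Step 1: parent() defines x = 97. middle() and callback() have no local x.
Step 2: callback() checks local (none), enclosing middle() (none), enclosing parent() and finds x = 97.
Step 3: result = 97

The answer is 97.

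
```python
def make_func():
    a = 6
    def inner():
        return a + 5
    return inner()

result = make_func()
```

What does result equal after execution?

Step 1: make_func() defines a = 6.
Step 2: inner() reads a = 6 from enclosing scope, returns 6 + 5 = 11.
Step 3: result = 11

The answer is 11.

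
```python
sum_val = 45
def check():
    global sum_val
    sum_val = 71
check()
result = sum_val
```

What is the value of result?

Step 1: sum_val = 45 globally.
Step 2: check() declares global sum_val and sets it to 71.
Step 3: After check(), global sum_val = 71. result = 71

The answer is 71.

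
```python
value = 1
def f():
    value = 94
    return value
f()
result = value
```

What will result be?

Step 1: Global value = 1.
Step 2: f() creates local value = 94 (shadow, not modification).
Step 3: After f() returns, global value is unchanged. result = 1

The answer is 1.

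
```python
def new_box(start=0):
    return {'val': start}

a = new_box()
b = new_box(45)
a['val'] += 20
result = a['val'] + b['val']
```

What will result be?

Step 1: new_box() returns a new dict each call (immutable default 0).
Step 2: a = {'val': 0}, b = {'val': 45}.
Step 3: a['val'] += 20 = 20. result = 20 + 45 = 65

The answer is 65.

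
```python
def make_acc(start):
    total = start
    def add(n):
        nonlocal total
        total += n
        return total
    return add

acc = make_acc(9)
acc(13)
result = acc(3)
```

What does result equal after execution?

Step 1: make_acc(9) creates closure with total = 9.
Step 2: First acc(13): total = 9 + 13 = 22.
Step 3: Second acc(3): total = 22 + 3 = 25. result = 25

The answer is 25.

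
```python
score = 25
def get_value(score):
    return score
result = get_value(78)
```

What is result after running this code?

Step 1: Global score = 25.
Step 2: get_value(78) takes parameter score = 78, which shadows the global.
Step 3: result = 78

The answer is 78.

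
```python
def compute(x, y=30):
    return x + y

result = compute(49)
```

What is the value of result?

Step 1: compute(49) uses default y = 30.
Step 2: Returns 49 + 30 = 79.
Step 3: result = 79

The answer is 79.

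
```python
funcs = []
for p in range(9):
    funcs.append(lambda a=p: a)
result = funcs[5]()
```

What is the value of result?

Step 1: Default argument a=p captures p's value at each iteration.
Step 2: funcs[5] captured a = 5 when p was 5.
Step 3: result = 5

The answer is 5.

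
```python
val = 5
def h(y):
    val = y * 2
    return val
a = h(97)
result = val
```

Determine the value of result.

Step 1: Global val = 5.
Step 2: h(97) creates local val = 97 * 2 = 194.
Step 3: Global val unchanged because no global keyword. result = 5

The answer is 5.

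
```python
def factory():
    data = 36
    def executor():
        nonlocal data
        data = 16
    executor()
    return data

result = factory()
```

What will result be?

Step 1: factory() sets data = 36.
Step 2: executor() uses nonlocal to reassign data = 16.
Step 3: result = 16

The answer is 16.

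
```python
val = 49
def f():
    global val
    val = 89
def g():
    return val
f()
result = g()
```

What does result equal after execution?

Step 1: val = 49.
Step 2: f() sets global val = 89.
Step 3: g() reads global val = 89. result = 89

The answer is 89.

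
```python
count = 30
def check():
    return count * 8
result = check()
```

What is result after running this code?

Step 1: count = 30 is defined globally.
Step 2: check() looks up count from global scope = 30, then computes 30 * 8 = 240.
Step 3: result = 240

The answer is 240.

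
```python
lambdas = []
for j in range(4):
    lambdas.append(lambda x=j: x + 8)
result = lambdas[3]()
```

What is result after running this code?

Step 1: Default argument x=j captures j's value at definition time.
Step 2: lambdas[3] was defined when j = 3, so x defaults to 3.
Step 3: result = 3 + 8 = 11 (default arg fixes the late binding issue)

The answer is 11.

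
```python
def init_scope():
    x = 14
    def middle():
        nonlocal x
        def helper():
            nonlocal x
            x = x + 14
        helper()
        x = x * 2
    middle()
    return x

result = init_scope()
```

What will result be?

Step 1: x = 14.
Step 2: helper() adds 14: x = 14 + 14 = 28.
Step 3: middle() doubles: x = 28 * 2 = 56.
Step 4: result = 56

The answer is 56.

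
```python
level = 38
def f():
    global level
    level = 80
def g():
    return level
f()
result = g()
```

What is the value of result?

Step 1: level = 38.
Step 2: f() sets global level = 80.
Step 3: g() reads global level = 80. result = 80

The answer is 80.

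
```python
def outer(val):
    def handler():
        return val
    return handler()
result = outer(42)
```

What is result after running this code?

Step 1: outer(42) binds parameter val = 42.
Step 2: handler() looks up val in enclosing scope and finds the parameter val = 42.
Step 3: result = 42

The answer is 42.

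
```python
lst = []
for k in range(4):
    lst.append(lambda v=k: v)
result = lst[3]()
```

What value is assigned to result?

Step 1: Default argument v=k captures k's value at each iteration.
Step 2: lst[3] captured v = 3 when k was 3.
Step 3: result = 3

The answer is 3.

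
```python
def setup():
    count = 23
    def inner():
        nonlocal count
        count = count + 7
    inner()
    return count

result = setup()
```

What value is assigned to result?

Step 1: setup() sets count = 23.
Step 2: inner() uses nonlocal to modify count in setup's scope: count = 23 + 7 = 30.
Step 3: setup() returns the modified count = 30

The answer is 30.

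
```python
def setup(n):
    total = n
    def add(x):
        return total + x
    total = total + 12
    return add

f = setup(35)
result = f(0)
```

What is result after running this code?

Step 1: setup(35) sets total = 35, then total = 35 + 12 = 47.
Step 2: Closures capture by reference, so add sees total = 47.
Step 3: f(0) returns 47 + 0 = 47

The answer is 47.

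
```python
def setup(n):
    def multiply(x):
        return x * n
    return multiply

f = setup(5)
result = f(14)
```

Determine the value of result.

Step 1: setup(5) returns multiply closure with n = 5.
Step 2: f(14) computes 14 * 5 = 70.
Step 3: result = 70

The answer is 70.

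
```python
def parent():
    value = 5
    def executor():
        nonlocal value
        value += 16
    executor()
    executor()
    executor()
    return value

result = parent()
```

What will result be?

Step 1: value starts at 5.
Step 2: executor() is called 3 times, each adding 16.
Step 3: value = 5 + 16 * 3 = 53

The answer is 53.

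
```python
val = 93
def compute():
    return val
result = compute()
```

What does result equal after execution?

Step 1: val = 93 is defined in the global scope.
Step 2: compute() looks up val. No local val exists, so Python checks the global scope via LEGB rule and finds val = 93.
Step 3: result = 93

The answer is 93.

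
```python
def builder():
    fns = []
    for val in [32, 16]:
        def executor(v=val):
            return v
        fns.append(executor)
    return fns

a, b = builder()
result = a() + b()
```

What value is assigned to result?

Step 1: Default argument v=val captures val at each iteration.
Step 2: a() returns 32 (captured at first iteration), b() returns 16 (captured at second).
Step 3: result = 32 + 16 = 48

The answer is 48.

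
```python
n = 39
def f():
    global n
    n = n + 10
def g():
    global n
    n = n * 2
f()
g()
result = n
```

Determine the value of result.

Step 1: n = 39.
Step 2: f() adds 10: n = 39 + 10 = 49.
Step 3: g() doubles: n = 49 * 2 = 98.
Step 4: result = 98

The answer is 98.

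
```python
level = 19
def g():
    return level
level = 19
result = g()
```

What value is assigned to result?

Step 1: level is first set to 19, then reassigned to 19.
Step 2: g() is called after the reassignment, so it looks up the current global level = 19.
Step 3: result = 19

The answer is 19.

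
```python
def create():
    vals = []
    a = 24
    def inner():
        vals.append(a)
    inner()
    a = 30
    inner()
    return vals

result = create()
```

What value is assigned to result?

Step 1: a = 24. inner() appends current a to vals.
Step 2: First inner(): appends 24. Then a = 30.
Step 3: Second inner(): appends 30 (closure sees updated a). result = [24, 30]

The answer is [24, 30].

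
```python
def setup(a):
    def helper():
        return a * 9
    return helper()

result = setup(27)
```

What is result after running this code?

Step 1: setup(27) binds parameter a = 27.
Step 2: helper() accesses a = 27 from enclosing scope.
Step 3: result = 27 * 9 = 243

The answer is 243.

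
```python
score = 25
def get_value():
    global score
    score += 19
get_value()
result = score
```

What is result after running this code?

Step 1: score = 25 globally.
Step 2: get_value() modifies global score: score += 19 = 44.
Step 3: result = 44

The answer is 44.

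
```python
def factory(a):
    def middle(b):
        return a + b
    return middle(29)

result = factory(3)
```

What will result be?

Step 1: factory(3) passes a = 3.
Step 2: middle(29) has b = 29, reads a = 3 from enclosing.
Step 3: result = 3 + 29 = 32

The answer is 32.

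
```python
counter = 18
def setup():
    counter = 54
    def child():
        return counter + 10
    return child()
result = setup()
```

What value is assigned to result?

Step 1: setup() shadows global counter with counter = 54.
Step 2: child() finds counter = 54 in enclosing scope, computes 54 + 10 = 64.
Step 3: result = 64

The answer is 64.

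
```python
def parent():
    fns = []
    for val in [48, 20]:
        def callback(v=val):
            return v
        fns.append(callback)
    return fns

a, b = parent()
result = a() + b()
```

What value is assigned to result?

Step 1: Default argument v=val captures val at each iteration.
Step 2: a() returns 48 (captured at first iteration), b() returns 20 (captured at second).
Step 3: result = 48 + 20 = 68

The answer is 68.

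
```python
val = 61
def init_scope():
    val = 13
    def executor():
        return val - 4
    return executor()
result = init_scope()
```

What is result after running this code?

Step 1: init_scope() shadows global val with val = 13.
Step 2: executor() finds val = 13 in enclosing scope, computes 13 - 4 = 9.
Step 3: result = 9

The answer is 9.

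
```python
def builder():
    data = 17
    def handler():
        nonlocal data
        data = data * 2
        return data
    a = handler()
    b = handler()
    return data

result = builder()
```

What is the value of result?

Step 1: data starts at 17.
Step 2: First handler(): data = 17 * 2 = 34.
Step 3: Second handler(): data = 34 * 2 = 68.
Step 4: result = 68

The answer is 68.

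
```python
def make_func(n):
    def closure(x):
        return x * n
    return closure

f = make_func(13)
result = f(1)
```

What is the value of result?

Step 1: make_func(13) creates a closure capturing n = 13.
Step 2: f(1) computes 1 * 13 = 13.
Step 3: result = 13

The answer is 13.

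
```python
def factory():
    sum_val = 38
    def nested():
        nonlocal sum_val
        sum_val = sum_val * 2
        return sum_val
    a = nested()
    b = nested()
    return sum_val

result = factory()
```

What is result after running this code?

Step 1: sum_val starts at 38.
Step 2: First nested(): sum_val = 38 * 2 = 76.
Step 3: Second nested(): sum_val = 76 * 2 = 152.
Step 4: result = 152

The answer is 152.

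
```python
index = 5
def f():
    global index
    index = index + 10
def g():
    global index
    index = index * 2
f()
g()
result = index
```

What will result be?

Step 1: index = 5.
Step 2: f() adds 10: index = 5 + 10 = 15.
Step 3: g() doubles: index = 15 * 2 = 30.
Step 4: result = 30

The answer is 30.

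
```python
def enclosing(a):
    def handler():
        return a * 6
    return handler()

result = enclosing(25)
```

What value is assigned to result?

Step 1: enclosing(25) binds parameter a = 25.
Step 2: handler() accesses a = 25 from enclosing scope.
Step 3: result = 25 * 6 = 150

The answer is 150.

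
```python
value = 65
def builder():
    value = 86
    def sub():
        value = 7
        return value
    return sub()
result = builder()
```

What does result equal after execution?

Step 1: Three scopes define value: global (65), builder (86), sub (7).
Step 2: sub() has its own local value = 7, which shadows both enclosing and global.
Step 3: result = 7 (local wins in LEGB)

The answer is 7.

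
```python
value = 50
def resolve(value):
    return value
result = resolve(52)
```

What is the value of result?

Step 1: Global value = 50.
Step 2: resolve(52) takes parameter value = 52, which shadows the global.
Step 3: result = 52

The answer is 52.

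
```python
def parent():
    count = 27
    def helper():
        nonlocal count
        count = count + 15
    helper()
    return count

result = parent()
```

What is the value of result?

Step 1: parent() sets count = 27.
Step 2: helper() uses nonlocal to modify count in parent's scope: count = 27 + 15 = 42.
Step 3: parent() returns the modified count = 42

The answer is 42.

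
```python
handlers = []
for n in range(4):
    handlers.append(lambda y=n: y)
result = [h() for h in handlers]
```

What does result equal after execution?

Step 1: Default arg y=n captures n at each iteration.
Step 2: Each lambda has its own default: 0, 1, ..., 3.
Step 3: result = [0, 1, 2, 3]

The answer is [0, 1, 2, 3].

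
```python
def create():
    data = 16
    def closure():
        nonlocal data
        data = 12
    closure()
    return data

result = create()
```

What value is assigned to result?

Step 1: create() sets data = 16.
Step 2: closure() uses nonlocal to reassign data = 12.
Step 3: result = 12

The answer is 12.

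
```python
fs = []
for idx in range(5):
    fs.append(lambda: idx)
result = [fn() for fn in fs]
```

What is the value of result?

Step 1: All 5 lambdas share the same variable idx.
Step 2: After the loop, idx = 4.
Step 3: Each call returns 4. result = [4, 4, 4, 4, 4]

The answer is [4, 4, 4, 4, 4].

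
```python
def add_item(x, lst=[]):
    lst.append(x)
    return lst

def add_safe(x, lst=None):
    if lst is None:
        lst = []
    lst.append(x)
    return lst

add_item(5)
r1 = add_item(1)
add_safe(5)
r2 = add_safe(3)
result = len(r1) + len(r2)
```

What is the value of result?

Step 1: add_item shares mutable default: after 2 calls, lst = [5, 1], len = 2.
Step 2: add_safe creates fresh list each time: r2 = [3], len = 1.
Step 3: result = 2 + 1 = 3

The answer is 3.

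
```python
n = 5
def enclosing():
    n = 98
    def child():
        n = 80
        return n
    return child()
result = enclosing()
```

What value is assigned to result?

Step 1: Three scopes define n: global (5), enclosing (98), child (80).
Step 2: child() has its own local n = 80, which shadows both enclosing and global.
Step 3: result = 80 (local wins in LEGB)

The answer is 80.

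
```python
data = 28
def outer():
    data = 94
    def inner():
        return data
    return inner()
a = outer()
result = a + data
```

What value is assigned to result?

Step 1: outer() has local data = 94. inner() reads from enclosing.
Step 2: outer() returns 94. Global data = 28 unchanged.
Step 3: result = 94 + 28 = 122

The answer is 122.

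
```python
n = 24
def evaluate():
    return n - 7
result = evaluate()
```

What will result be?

Step 1: n = 24 is defined globally.
Step 2: evaluate() looks up n from global scope = 24, then computes 24 - 7 = 17.
Step 3: result = 17

The answer is 17.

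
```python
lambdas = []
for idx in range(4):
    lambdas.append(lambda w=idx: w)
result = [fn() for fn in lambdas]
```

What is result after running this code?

Step 1: Default arg w=idx captures idx at each iteration.
Step 2: Each lambda has its own default: 0, 1, ..., 3.
Step 3: result = [0, 1, 2, 3]

The answer is [0, 1, 2, 3].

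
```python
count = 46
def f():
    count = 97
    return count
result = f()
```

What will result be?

Step 1: Global count = 46.
Step 2: f() creates local count = 97, shadowing the global.
Step 3: Returns local count = 97. result = 97

The answer is 97.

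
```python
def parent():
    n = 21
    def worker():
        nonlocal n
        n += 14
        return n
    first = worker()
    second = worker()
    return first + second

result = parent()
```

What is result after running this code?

Step 1: n starts at 21.
Step 2: First call: n = 21 + 14 = 35, returns 35.
Step 3: Second call: n = 35 + 14 = 49, returns 49.
Step 4: result = 35 + 49 = 84

The answer is 84.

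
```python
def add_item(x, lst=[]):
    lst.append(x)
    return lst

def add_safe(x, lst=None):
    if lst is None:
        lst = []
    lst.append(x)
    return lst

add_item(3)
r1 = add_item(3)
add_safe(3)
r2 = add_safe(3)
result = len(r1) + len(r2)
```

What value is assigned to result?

Step 1: add_item shares mutable default: after 2 calls, lst = [3, 3], len = 2.
Step 2: add_safe creates fresh list each time: r2 = [3], len = 1.
Step 3: result = 2 + 1 = 3

The answer is 3.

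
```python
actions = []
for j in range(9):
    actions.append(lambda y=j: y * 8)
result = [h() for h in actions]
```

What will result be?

Step 1: Default arg y=j captures j at each iteration.
Step 2: actions[k] has y defaulting to k, returns k * 8.
Step 3: result = [0, 8, 16, 24, 32, 40, 48, 56, 64]

The answer is [0, 8, 16, 24, 32, 40, 48, 56, 64].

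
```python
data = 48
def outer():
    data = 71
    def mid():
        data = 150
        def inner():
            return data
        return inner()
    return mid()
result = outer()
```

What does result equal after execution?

Step 1: Three levels of shadowing: global 48, outer 71, mid 150.
Step 2: inner() finds data = 150 in enclosing mid() scope.
Step 3: result = 150

The answer is 150.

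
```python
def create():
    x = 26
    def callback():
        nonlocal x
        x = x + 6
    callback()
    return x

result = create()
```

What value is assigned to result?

Step 1: create() sets x = 26.
Step 2: callback() uses nonlocal to modify x in create's scope: x = 26 + 6 = 32.
Step 3: create() returns the modified x = 32

The answer is 32.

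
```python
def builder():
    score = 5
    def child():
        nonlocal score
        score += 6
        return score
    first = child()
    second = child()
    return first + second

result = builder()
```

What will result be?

Step 1: score starts at 5.
Step 2: First call: score = 5 + 6 = 11, returns 11.
Step 3: Second call: score = 11 + 6 = 17, returns 17.
Step 4: result = 11 + 17 = 28

The answer is 28.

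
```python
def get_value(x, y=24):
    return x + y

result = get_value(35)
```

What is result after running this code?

Step 1: get_value(35) uses default y = 24.
Step 2: Returns 35 + 24 = 59.
Step 3: result = 59

The answer is 59.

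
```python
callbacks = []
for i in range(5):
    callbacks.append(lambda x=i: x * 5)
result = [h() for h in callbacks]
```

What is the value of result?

Step 1: Default arg x=i captures i at each iteration.
Step 2: callbacks[k] has x defaulting to k, returns k * 5.
Step 3: result = [0, 5, 10, 15, 20]

The answer is [0, 5, 10, 15, 20].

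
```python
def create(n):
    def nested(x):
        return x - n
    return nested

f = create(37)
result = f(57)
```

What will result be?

Step 1: create(37) creates a closure capturing n = 37.
Step 2: f(57) computes 57 - 37 = 20.
Step 3: result = 20

The answer is 20.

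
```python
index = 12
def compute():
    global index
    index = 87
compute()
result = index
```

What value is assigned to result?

Step 1: index = 12 globally.
Step 2: compute() declares global index and sets it to 87.
Step 3: After compute(), global index = 87. result = 87

The answer is 87.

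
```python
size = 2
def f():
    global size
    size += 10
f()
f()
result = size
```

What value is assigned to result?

Step 1: size = 2.
Step 2: First f(): size = 2 + 10 = 12.
Step 3: Second f(): size = 12 + 10 = 22. result = 22

The answer is 22.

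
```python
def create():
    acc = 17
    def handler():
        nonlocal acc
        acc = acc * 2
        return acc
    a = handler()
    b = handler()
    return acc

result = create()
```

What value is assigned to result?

Step 1: acc starts at 17.
Step 2: First handler(): acc = 17 * 2 = 34.
Step 3: Second handler(): acc = 34 * 2 = 68.
Step 4: result = 68

The answer is 68.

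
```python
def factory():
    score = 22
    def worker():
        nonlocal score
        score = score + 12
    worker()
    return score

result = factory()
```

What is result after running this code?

Step 1: factory() sets score = 22.
Step 2: worker() uses nonlocal to modify score in factory's scope: score = 22 + 12 = 34.
Step 3: factory() returns the modified score = 34

The answer is 34.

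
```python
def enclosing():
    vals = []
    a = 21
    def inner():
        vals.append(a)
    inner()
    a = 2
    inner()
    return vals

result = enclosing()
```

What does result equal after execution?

Step 1: a = 21. inner() appends current a to vals.
Step 2: First inner(): appends 21. Then a = 2.
Step 3: Second inner(): appends 2 (closure sees updated a). result = [21, 2]

The answer is [21, 2].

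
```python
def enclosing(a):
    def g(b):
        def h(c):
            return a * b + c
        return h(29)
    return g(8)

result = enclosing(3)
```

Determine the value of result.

Step 1: a = 3, b = 8, c = 29.
Step 2: h() computes a * b + c = 3 * 8 + 29 = 53.
Step 3: result = 53

The answer is 53.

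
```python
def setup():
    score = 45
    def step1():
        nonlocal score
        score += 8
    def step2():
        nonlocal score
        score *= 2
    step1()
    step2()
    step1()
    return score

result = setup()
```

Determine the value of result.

Step 1: score = 45.
Step 2: step1(): score = 45 + 8 = 53.
Step 3: step2(): score = 53 * 2 = 106.
Step 4: step1(): score = 106 + 8 = 114. result = 114

The answer is 114.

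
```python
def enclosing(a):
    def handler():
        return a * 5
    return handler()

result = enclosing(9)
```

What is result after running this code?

Step 1: enclosing(9) binds parameter a = 9.
Step 2: handler() accesses a = 9 from enclosing scope.
Step 3: result = 9 * 5 = 45

The answer is 45.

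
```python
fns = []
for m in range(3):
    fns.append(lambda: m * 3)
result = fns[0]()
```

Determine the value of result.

Step 1: All lambdas reference the same variable m (late binding).
Step 2: After the loop, m = 2. Every lambda returns m * 3.
Step 3: fns[0]() = 2 * 3 = 6

The answer is 6.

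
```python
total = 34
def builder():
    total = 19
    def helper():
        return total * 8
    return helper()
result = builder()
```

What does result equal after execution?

Step 1: builder() shadows global total with total = 19.
Step 2: helper() finds total = 19 in enclosing scope, computes 19 * 8 = 152.
Step 3: result = 152

The answer is 152.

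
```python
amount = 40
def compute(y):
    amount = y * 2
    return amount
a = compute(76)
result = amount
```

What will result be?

Step 1: Global amount = 40.
Step 2: compute(76) creates local amount = 76 * 2 = 152.
Step 3: Global amount unchanged because no global keyword. result = 40

The answer is 40.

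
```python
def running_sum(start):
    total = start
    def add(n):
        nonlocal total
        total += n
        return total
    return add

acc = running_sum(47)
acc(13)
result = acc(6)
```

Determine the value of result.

Step 1: running_sum(47) creates closure with total = 47.
Step 2: First acc(13): total = 47 + 13 = 60.
Step 3: Second acc(6): total = 60 + 6 = 66. result = 66

The answer is 66.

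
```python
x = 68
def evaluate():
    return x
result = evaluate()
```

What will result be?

Step 1: x = 68 is defined in the global scope.
Step 2: evaluate() looks up x. No local x exists, so Python checks the global scope via LEGB rule and finds x = 68.
Step 3: result = 68

The answer is 68.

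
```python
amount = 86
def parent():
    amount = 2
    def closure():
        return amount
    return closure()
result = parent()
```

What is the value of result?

Step 1: amount = 86 globally, but parent() defines amount = 2 locally.
Step 2: closure() looks up amount. Not in local scope, so checks enclosing scope (parent) and finds amount = 2.
Step 3: result = 2

The answer is 2.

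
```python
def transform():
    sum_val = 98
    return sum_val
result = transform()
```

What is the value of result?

Step 1: transform() defines sum_val = 98 in its local scope.
Step 2: return sum_val finds the local variable sum_val = 98.
Step 3: result = 98

The answer is 98.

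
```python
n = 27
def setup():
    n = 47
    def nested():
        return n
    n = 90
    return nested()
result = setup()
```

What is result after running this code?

Step 1: setup() sets n = 47, then later n = 90.
Step 2: nested() is called after n is reassigned to 90. Closures capture variables by reference, not by value.
Step 3: result = 90

The answer is 90.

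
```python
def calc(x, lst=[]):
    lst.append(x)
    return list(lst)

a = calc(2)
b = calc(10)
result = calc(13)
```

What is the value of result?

Step 1: Default list is shared. list() creates copies for return values.
Step 2: Internal list grows: [2] -> [2, 10] -> [2, 10, 13].
Step 3: result = [2, 10, 13]

The answer is [2, 10, 13].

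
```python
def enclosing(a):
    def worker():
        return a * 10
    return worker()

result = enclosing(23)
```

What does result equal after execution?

Step 1: enclosing(23) binds parameter a = 23.
Step 2: worker() accesses a = 23 from enclosing scope.
Step 3: result = 23 * 10 = 230

The answer is 230.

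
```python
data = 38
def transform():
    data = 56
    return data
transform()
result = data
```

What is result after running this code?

Step 1: data = 38 globally.
Step 2: transform() creates a LOCAL data = 56 (no global keyword!).
Step 3: The global data is unchanged. result = 38

The answer is 38.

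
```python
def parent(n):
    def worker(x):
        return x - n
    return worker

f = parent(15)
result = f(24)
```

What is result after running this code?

Step 1: parent(15) creates a closure capturing n = 15.
Step 2: f(24) computes 24 - 15 = 9.
Step 3: result = 9

The answer is 9.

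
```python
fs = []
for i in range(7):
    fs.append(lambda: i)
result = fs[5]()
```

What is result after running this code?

Step 1: The loop creates 7 lambdas, all referencing the same variable i.
Step 2: After the loop, i = 6 (final value).
Step 3: fs[5]() looks up i at call time and finds 6. This is the late binding gotcha. result = 6

The answer is 6.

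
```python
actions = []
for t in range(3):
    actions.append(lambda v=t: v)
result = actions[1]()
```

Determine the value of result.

Step 1: Default argument v=t captures t's value at each iteration.
Step 2: actions[1] captured v = 1 when t was 1.
Step 3: result = 1

The answer is 1.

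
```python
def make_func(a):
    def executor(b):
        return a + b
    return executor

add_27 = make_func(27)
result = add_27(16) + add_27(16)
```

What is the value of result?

Step 1: add_27 captures a = 27.
Step 2: add_27(16) = 27 + 16 = 43, called twice.
Step 3: result = 43 + 43 = 86

The answer is 86.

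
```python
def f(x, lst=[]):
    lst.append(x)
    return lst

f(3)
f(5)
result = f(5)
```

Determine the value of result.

Step 1: Mutable default argument gotcha! The list [] is created once.
Step 2: Each call appends to the SAME list: [3], [3, 5], [3, 5, 5].
Step 3: result = [3, 5, 5]

The answer is [3, 5, 5].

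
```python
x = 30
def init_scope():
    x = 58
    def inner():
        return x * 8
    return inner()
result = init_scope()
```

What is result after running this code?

Step 1: init_scope() shadows global x with x = 58.
Step 2: inner() finds x = 58 in enclosing scope, computes 58 * 8 = 464.
Step 3: result = 464

The answer is 464.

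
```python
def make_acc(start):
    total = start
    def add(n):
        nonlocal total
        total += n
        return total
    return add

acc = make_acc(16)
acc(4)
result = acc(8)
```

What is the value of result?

Step 1: make_acc(16) creates closure with total = 16.
Step 2: First acc(4): total = 16 + 4 = 20.
Step 3: Second acc(8): total = 20 + 8 = 28. result = 28

The answer is 28.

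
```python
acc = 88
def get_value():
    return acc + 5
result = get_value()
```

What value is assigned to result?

Step 1: acc = 88 is defined globally.
Step 2: get_value() looks up acc from global scope = 88, then computes 88 + 5 = 93.
Step 3: result = 93

The answer is 93.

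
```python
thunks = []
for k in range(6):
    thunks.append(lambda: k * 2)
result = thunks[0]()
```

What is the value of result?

Step 1: All lambdas reference the same variable k (late binding).
Step 2: After the loop, k = 5. Every lambda returns k * 2.
Step 3: thunks[0]() = 5 * 2 = 10

The answer is 10.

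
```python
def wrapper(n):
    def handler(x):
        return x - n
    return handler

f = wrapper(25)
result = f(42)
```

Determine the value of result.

Step 1: wrapper(25) creates a closure capturing n = 25.
Step 2: f(42) computes 42 - 25 = 17.
Step 3: result = 17

The answer is 17.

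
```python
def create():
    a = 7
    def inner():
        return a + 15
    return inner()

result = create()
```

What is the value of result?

Step 1: create() defines a = 7.
Step 2: inner() reads a = 7 from enclosing scope, returns 7 + 15 = 22.
Step 3: result = 22

The answer is 22.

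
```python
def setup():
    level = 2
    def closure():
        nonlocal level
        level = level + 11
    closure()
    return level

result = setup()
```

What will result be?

Step 1: setup() sets level = 2.
Step 2: closure() uses nonlocal to modify level in setup's scope: level = 2 + 11 = 13.
Step 3: setup() returns the modified level = 13

The answer is 13.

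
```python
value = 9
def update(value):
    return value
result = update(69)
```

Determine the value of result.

Step 1: Global value = 9.
Step 2: update(69) takes parameter value = 69, which shadows the global.
Step 3: result = 69

The answer is 69.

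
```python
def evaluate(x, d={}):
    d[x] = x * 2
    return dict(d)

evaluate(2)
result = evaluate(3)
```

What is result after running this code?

Step 1: Mutable default dict is shared across calls.
Step 2: First call adds 2: 4. Second call adds 3: 6.
Step 3: result = {2: 4, 3: 6}

The answer is {2: 4, 3: 6}.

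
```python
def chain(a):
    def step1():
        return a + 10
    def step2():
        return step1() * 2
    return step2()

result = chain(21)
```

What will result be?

Step 1: chain(21) captures a = 21.
Step 2: step2() calls step1() which returns 21 + 10 = 31.
Step 3: step2() returns 31 * 2 = 62

The answer is 62.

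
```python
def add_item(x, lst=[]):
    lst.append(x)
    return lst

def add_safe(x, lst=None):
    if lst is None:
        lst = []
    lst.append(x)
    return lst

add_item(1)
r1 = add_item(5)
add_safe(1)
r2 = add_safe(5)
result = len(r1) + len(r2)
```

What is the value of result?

Step 1: add_item shares mutable default: after 2 calls, lst = [1, 5], len = 2.
Step 2: add_safe creates fresh list each time: r2 = [5], len = 1.
Step 3: result = 2 + 1 = 3

The answer is 3.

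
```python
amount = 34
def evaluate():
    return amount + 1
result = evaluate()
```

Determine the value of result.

Step 1: amount = 34 is defined globally.
Step 2: evaluate() looks up amount from global scope = 34, then computes 34 + 1 = 35.
Step 3: result = 35

The answer is 35.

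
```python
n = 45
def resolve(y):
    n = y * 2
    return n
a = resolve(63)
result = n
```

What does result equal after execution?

Step 1: Global n = 45.
Step 2: resolve(63) creates local n = 63 * 2 = 126.
Step 3: Global n unchanged because no global keyword. result = 45

The answer is 45.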